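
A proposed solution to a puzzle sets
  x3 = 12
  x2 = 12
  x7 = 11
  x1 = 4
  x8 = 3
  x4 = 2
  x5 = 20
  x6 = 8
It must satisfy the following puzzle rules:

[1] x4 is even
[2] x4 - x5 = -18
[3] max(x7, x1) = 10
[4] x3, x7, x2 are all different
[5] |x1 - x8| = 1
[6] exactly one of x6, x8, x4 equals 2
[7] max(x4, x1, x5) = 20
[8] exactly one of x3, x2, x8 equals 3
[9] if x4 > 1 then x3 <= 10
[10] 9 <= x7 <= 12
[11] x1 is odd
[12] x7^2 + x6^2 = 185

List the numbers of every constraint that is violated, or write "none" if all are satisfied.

Constraints 3, 4, 9, 11 are violated.

[1] x4 = 2 is even — satisfied.
[2] x4 - x5 = 2 - 20 = -18 — satisfied.
[3] max(11, 4) = 11, not 10 — violated.
[4] x3 = x2 = 12, not all different — violated.
[5] |4 - 3| = 1 — satisfied.
[6] x6=8, x8=3, x4=2; 1 of them equals 2 — satisfied.
[7] max(2, 4, 20) = 20 — satisfied.
[8] x3=12, x2=12, x8=3; 1 of them equals 3 — satisfied.
[9] x4 = 2 > 1, so we need x3 ≤ 10; but x3 = 12 > 10 — violated.
[10] x7 = 11 lies in [9, 12] — satisfied.
[11] x1 = 4 is even — violated.
[12] x7^2 + x6^2 = 11^2 + 8^2 = 121 + 64 = 185 — satisfied.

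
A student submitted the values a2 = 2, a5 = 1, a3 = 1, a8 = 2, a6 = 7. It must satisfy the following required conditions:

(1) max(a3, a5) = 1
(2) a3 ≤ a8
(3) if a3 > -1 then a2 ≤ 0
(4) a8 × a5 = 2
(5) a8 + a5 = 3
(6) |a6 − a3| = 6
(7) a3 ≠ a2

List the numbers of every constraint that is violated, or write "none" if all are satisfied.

No — constraint 3 is not satisfied.

(1) max(1, 1) = 1 — satisfied.
(2) a3 = 1, a8 = 2; 1 ≤ 2 — satisfied.
(3) a3 = 1 > -1, so we need a2 ≤ 0; but a2 = 2 > 0 — violated.
(4) a8 × a5 = 2 × 1 = 2 — satisfied.
(5) a8 + a5 = 2 + 1 = 3 — satisfied.
(6) |7 − 1| = 6 — satisfied.
(7) a3 = 1, a2 = 2; distinct — satisfied.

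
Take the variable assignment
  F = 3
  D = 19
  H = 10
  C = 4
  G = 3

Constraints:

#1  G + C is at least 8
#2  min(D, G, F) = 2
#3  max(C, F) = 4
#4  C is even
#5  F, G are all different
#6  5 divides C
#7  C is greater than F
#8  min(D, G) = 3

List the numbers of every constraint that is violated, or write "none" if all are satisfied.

Constraints 1, 2, 5, 6 are violated.

#1 G + C = 3 + 4 = 7; 7 < 8, bound 8 not met  no
#2 min(19, 3, 3) = 3, not 2  no
#3 max(4, 3) = 4  yes
#4 C = 4 is even  yes
#5 F = G = 3, not all different  no
#6 4 = 5*0 + 4, so 5 does not divide 4  no
#7 C = 4, F = 3; 4 > 3  yes
#8 min(19, 3) = 3  yes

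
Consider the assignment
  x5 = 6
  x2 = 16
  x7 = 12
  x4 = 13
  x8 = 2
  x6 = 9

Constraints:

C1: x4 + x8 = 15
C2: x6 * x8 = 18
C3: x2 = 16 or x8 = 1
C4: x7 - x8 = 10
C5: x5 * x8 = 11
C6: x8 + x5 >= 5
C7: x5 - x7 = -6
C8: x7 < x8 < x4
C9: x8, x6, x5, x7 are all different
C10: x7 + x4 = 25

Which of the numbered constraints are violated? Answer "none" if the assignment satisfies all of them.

Constraints 5 and 8 do not hold.

C1: x4 + x8 = 13 + 2 = 15  ✓
C2: x6 * x8 = 9 * 2 = 18  ✓
C3: x2 = 16 = 16 (first disjunct)  ✓
C4: x7 - x8 = 12 - 2 = 10  ✓
C5: x5 * x8 = 6 * 2 = 12, not 11  ✗
C6: x8 + x5 = 2 + 6 = 8; 8 ≥ 5  ✓
C7: x5 - x7 = 6 - 12 = -6  ✓
C8: values 12, 2, 13; x7 = 12 is not < x8 = 2  ✗
C9: values 2, 9, 6, 12 are pairwise distinct  ✓
C10: x7 + x4 = 12 + 13 = 25  ✓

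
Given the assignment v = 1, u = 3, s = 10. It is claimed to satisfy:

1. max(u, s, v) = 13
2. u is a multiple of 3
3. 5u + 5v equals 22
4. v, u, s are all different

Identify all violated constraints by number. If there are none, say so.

Constraints 1, 3 are violated.

1. max(3, 10, 1) = 10, not 13  fails
2. 3 / 3 = 1, so 3 divides 3  holds
3. 5u + 5v = 5(3) + 5(1) = 20, not 22  fails
4. values 1, 3, 10 are pairwise distinct  holds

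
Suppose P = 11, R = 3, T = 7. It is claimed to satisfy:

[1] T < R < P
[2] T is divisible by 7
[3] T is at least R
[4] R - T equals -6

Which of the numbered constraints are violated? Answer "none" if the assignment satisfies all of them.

[1] values 7, 3, 11; T = 7 is not < R = 3  FAIL
[2] 7 / 7 = 1, so 7 divides 7  OK
[3] T = 7, R = 3; 7 ≥ 3  OK
[4] R - T = 3 - 7 = -4, not -6  FAIL

The assignment fails constraints 1 and 4.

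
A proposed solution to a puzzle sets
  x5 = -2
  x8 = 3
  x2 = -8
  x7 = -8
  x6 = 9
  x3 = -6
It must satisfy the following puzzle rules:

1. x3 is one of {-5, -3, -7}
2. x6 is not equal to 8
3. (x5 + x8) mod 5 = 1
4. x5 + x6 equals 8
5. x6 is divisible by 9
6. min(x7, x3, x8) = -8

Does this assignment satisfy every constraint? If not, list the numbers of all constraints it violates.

Constraints 1 and 4 do not hold.

1. x3 = -6 is not in {-5, -3, -7}  false
2. x6 = 9, and 9 ≠ 8  true
3. x5 + x8 = 1; 1 mod 5 = 1  true
4. x5 + x6 = -2 + 9 = 7, not 8  false
5. 9 / 9 = 1, so 9 divides 9  true
6. min(-8, -6, 3) = -8  true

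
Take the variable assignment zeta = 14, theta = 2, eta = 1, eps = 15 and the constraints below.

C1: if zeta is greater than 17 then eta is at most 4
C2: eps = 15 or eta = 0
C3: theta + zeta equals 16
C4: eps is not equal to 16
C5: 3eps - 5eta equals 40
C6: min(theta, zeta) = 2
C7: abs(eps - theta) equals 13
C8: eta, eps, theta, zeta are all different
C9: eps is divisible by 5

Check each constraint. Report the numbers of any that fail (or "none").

Yes — all constraints hold.

C1: zeta = 14, not > 17; antecedent false, conditional vacuously true — holds.
C2: eps = 15 = 15 (first disjunct) — holds.
C3: theta + zeta = 2 + 14 = 16 — holds.
C4: eps = 15, and 15 ≠ 16 — holds.
C5: 3eps - 5eta = 3(15) - 5(1) = 40 — holds.
C6: min(2, 14) = 2 — holds.
C7: abs(15 - 2) = 13 — holds.
C8: values 1, 15, 2, 14 are pairwise distinct — holds.
C9: 15 / 5 = 3, so 5 divides 15 — holds.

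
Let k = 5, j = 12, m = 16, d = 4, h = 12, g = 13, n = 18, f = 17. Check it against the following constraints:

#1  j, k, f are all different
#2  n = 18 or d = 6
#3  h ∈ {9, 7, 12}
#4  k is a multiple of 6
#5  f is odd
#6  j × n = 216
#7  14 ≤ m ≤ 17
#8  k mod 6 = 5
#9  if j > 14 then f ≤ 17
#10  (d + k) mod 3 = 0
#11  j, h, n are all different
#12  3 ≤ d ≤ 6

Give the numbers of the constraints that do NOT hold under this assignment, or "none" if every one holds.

#1 values 12, 5, 17 are pairwise distinct  yes
#2 n = 18 = 18 (first disjunct)  yes
#3 h = 12 is in {9, 7, 12}  yes
#4 5 = 6×0 + 5, so 6 does not divide 5  no
#5 f = 17 is odd  yes
#6 j × n = 12 × 18 = 216  yes
#7 m = 16 lies in [14, 17]  yes
#8 5 mod 6 = 5  yes
#9 j = 12, not > 14; antecedent false, conditional vacuously true  yes
#10 d + k = 9; 9 mod 3 = 0  yes
#11 j = h = 12, not all different  no
#12 d = 4 lies in [3, 6]  yes

Constraints 4, 11 do not hold.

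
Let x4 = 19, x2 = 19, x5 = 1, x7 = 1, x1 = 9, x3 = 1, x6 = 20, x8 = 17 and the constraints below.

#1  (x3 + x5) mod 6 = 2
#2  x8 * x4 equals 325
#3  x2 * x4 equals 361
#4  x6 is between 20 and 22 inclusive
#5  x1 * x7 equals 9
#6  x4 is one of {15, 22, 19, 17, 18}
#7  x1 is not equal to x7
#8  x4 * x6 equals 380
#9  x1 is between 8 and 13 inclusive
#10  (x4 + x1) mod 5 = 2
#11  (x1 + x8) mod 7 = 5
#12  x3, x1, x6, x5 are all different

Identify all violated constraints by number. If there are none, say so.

#1 x3 + x5 = 2; 2 mod 6 = 2  ✔
#2 x8 * x4 = 17 * 19 = 323, not 325  ✘
#3 x2 * x4 = 19 * 19 = 361  ✔
#4 x6 = 20 lies in [20, 22]  ✔
#5 x1 * x7 = 9 * 1 = 9  ✔
#6 x4 = 19 is in {15, 22, 19, 17, 18}  ✔
#7 x1 = 9, x7 = 1; distinct  ✔
#8 x4 * x6 = 19 * 20 = 380  ✔
#9 x1 = 9 lies in [8, 13]  ✔
#10 x4 + x1 = 28; 28 mod 5 = 3, not 2  ✘
#11 x1 + x8 = 26; 26 mod 7 = 5  ✔
#12 x3 = x5 = 1, not all different  ✘

Constraints 2, 10, and 12 are violated.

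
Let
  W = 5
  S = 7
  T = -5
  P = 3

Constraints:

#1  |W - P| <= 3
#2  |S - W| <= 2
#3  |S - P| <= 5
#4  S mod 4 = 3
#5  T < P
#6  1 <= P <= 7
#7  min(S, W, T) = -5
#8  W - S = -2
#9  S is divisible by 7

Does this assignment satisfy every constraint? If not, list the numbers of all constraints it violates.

#1 |5 - 3| = 2; 2 ≤ 3  true
#2 |7 - 5| = 2; 2 ≤ 2  true
#3 |7 - 3| = 4; 4 ≤ 5  true
#4 7 mod 4 = 3  true
#5 T = -5, P = 3; -5 < 3  true
#6 P = 3 lies in [1, 7]  true
#7 min(7, 5, -5) = -5  true
#8 W - S = 5 - 7 = -2  true
#9 7 / 7 = 1, so 7 divides 7  true

All constraints are satisfied.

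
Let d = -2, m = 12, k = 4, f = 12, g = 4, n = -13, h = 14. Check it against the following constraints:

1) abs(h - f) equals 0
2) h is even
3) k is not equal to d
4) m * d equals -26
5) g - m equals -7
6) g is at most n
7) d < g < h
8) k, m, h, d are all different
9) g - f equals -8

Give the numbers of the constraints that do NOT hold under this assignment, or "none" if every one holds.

1) abs(14 - 12) = 2, not 0  FAIL
2) h = 14 is even  OK
3) k = 4, d = -2; distinct  OK
4) m * d = 12 * (-2) = -24, not -26  FAIL
5) g - m = 4 - 12 = -8, not -7  FAIL
6) g = 4, n = -13; 4 > -13 (want ≤)  FAIL
7) values -2 < 4 < 14  OK
8) values 4, 12, 14, -2 are pairwise distinct  OK
9) g - f = 4 - 12 = -8  OK

The assignment fails constraints 1, 4, 5, 6.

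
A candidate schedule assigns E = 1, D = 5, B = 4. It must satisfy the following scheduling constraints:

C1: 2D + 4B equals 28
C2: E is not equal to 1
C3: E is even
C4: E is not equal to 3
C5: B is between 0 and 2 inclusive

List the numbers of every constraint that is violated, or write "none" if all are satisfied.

Violated: 1, 2, 3, 5.

C1: 2D + 4B = 2(5) + 4(4) = 26, not 28 — violated.
C2: E = 1, but 1 is required to differ — violated.
C3: E = 1 is odd — violated.
C4: E = 1, and 1 ≠ 3 — satisfied.
C5: B = 4 is outside [0, 2] — violated.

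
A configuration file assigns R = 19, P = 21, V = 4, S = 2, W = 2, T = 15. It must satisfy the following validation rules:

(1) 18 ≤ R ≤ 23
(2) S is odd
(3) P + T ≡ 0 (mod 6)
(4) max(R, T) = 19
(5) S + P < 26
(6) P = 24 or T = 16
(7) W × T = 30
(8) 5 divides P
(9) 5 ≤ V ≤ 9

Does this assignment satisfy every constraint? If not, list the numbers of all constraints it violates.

Constraints 2, 6, 8, and 9 are violated.

(1) R = 19 lies in [18, 23] — satisfied.
(2) S = 2 is even — violated.
(3) P + T = 36; 36 mod 6 = 0 — satisfied.
(4) max(19, 15) = 19 — satisfied.
(5) S + P = 2 + 21 = 23; 23 < 26 — satisfied.
(6) P = 21 ≠ 24 and T = 15 ≠ 16; both disjuncts false — violated.
(7) W × T = 2 × 15 = 30 — satisfied.
(8) 21 = 5×4 + 1, so 5 does not divide 21 — violated.
(9) V = 4 is outside [5, 9] — violated.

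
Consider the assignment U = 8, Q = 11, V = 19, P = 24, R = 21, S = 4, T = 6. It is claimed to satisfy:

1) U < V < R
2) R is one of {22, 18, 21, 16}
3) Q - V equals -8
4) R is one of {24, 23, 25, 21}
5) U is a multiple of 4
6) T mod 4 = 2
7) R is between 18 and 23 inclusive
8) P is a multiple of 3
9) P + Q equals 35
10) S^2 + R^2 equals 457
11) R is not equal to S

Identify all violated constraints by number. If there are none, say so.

Yes — all constraints hold.

1) values 8 < 19 < 21 — holds.
2) R = 21 is in {22, 18, 21, 16} — holds.
3) Q - V = 11 - 19 = -8 — holds.
4) R = 21 is in {24, 23, 25, 21} — holds.
5) 8 / 4 = 2, so 4 divides 8 — holds.
6) 6 mod 4 = 2 — holds.
7) R = 21 lies in [18, 23] — holds.
8) 24 / 3 = 8, so 3 divides 24 — holds.
9) P + Q = 24 + 11 = 35 — holds.
10) S^2 + R^2 = 4^2 + 21^2 = 16 + 441 = 457 — holds.
11) R = 21, S = 4; distinct — holds.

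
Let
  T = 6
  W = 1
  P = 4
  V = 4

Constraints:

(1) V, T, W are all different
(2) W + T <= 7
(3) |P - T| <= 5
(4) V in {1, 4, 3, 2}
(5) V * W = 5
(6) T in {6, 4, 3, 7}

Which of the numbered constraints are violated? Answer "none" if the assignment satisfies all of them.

Violated: 5.

(1) values 4, 6, 1 are pairwise distinct  ✔
(2) W + T = 1 + 6 = 7; 7 ≤ 7  ✔
(3) |4 - 6| = 2; 2 ≤ 5  ✔
(4) V = 4 is in {1, 4, 3, 2}  ✔
(5) V * W = 4 * 1 = 4, not 5  ✘
(6) T = 6 is in {6, 4, 3, 7}  ✔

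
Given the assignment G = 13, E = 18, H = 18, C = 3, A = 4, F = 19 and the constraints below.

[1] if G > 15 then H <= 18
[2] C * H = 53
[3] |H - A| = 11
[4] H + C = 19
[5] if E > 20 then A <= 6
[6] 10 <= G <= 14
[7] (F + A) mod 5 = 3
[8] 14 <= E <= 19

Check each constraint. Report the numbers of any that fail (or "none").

[1] G = 13, not > 15; antecedent false, conditional vacuously true — holds.
[2] C * H = 3 * 18 = 54, not 53 — fails.
[3] |18 - 4| = 14, not 11 — fails.
[4] H + C = 18 + 3 = 21, not 19 — fails.
[5] E = 18, not > 20; antecedent false, conditional vacuously true — holds.
[6] G = 13 lies in [10, 14] — holds.
[7] F + A = 23; 23 mod 5 = 3 — holds.
[8] E = 18 lies in [14, 19] — holds.

Constraints 2, 3, and 4 are violated.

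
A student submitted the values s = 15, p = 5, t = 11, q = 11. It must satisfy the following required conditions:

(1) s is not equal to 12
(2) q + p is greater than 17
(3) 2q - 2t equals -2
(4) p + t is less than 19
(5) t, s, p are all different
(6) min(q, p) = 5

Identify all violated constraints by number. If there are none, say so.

Violated: 2 and 3.

(1) s = 15, and 15 ≠ 12 — satisfied.
(2) q + p = 11 + 5 = 16; 16 ≤ 17, bound 17 not met — violated.
(3) 2q - 2t = 2(11) - 2(11) = 0, not -2 — violated.
(4) p + t = 5 + 11 = 16; 16 < 19 — satisfied.
(5) values 11, 15, 5 are pairwise distinct — satisfied.
(6) min(11, 5) = 5 — satisfied.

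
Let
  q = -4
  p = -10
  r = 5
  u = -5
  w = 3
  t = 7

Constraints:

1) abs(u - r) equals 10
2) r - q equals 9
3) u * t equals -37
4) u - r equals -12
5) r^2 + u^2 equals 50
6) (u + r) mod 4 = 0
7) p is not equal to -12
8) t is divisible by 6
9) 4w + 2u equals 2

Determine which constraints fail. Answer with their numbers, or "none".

Constraints 3, 4, 8 do not hold.

1) abs(-5 - 5) = 10 — satisfied.
2) r - q = 5 - (-4) = 9 — satisfied.
3) u * t = -5 * 7 = -35, not -37 — violated.
4) u - r = -5 - 5 = -10, not -12 — violated.
5) r^2 + u^2 = 5^2 + (-5)^2 = 25 + 25 = 50 — satisfied.
6) u + r = 0; 0 mod 4 = 0 — satisfied.
7) p = -10, and -10 ≠ -12 — satisfied.
8) 7 = 6*1 + 1, so 6 does not divide 7 — violated.
9) 4w + 2u = 4(3) + 2(-5) = 2 — satisfied.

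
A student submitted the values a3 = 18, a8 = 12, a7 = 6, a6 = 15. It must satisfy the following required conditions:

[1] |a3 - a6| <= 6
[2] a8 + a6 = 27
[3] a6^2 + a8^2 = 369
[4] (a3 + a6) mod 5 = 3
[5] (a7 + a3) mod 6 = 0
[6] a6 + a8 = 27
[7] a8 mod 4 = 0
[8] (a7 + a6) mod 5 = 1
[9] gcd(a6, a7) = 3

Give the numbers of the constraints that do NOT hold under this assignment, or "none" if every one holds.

[1] |18 - 15| = 3; 3 ≤ 6 — holds.
[2] a8 + a6 = 12 + 15 = 27 — holds.
[3] a6^2 + a8^2 = 15^2 + 12^2 = 225 + 144 = 369 — holds.
[4] a3 + a6 = 33; 33 mod 5 = 3 — holds.
[5] a7 + a3 = 24; 24 mod 6 = 0 — holds.
[6] a6 + a8 = 15 + 12 = 27 — holds.
[7] 12 mod 4 = 0 — holds.
[8] a7 + a6 = 21; 21 mod 5 = 1 — holds.
[9] gcd(15, 6) = 3 — holds.

None — every constraint holds.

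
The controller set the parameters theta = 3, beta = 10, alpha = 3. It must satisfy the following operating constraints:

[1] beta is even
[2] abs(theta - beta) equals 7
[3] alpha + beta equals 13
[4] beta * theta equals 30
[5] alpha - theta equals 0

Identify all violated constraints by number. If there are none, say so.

[1] beta = 10 is even — holds.
[2] abs(3 - 10) = 7 — holds.
[3] alpha + beta = 3 + 10 = 13 — holds.
[4] beta * theta = 10 * 3 = 30 — holds.
[5] alpha - theta = 3 - 3 = 0 — holds.

All constraints are satisfied.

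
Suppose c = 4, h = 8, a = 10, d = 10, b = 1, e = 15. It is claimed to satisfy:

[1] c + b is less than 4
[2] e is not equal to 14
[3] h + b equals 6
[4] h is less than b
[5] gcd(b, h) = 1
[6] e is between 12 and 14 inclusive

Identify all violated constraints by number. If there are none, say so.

[1] c + b = 4 + 1 = 5; 5 ≥ 4, bound 4 not met — violated.
[2] e = 15, and 15 ≠ 14 — satisfied.
[3] h + b = 8 + 1 = 9, not 6 — violated.
[4] h = 8, b = 1; 8 ≥ 1 (want <) — violated.
[5] gcd(1, 8) = 1 — satisfied.
[6] e = 15 is outside [12, 14] — violated.

Violated: 1, 3, 4, and 6.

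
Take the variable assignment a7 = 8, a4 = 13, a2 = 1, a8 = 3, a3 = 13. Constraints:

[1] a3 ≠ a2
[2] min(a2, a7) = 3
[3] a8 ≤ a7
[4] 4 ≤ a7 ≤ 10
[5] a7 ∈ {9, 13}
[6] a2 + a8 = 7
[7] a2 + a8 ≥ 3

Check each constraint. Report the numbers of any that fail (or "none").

Constraints 2, 5, and 6 are violated.

[1] a3 = 13, a2 = 1; distinct — holds.
[2] min(1, 8) = 1, not 3 — fails.
[3] a8 = 3, a7 = 8; 3 ≤ 8 — holds.
[4] a7 = 8 lies in [4, 10] — holds.
[5] a7 = 8 is not in {9, 13} — fails.
[6] a2 + a8 = 1 + 3 = 4, not 7 — fails.
[7] a2 + a8 = 1 + 3 = 4; 4 ≥ 3 — holds.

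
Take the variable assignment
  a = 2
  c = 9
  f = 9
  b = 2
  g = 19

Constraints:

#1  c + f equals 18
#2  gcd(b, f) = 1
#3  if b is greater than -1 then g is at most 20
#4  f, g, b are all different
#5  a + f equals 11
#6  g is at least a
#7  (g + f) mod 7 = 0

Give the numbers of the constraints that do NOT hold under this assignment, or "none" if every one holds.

The assignment satisfies every constraint.

#1 c + f = 9 + 9 = 18 — OK.
#2 gcd(2, 9) = 1 — OK.
#3 b = 2 > -1, so we need g ≤ 20; g = 19 ≤ 20 — OK.
#4 values 9, 19, 2 are pairwise distinct — OK.
#5 a + f = 2 + 9 = 11 — OK.
#6 g = 19, a = 2; 19 ≥ 2 — OK.
#7 g + f = 28; 28 mod 7 = 0 — OK.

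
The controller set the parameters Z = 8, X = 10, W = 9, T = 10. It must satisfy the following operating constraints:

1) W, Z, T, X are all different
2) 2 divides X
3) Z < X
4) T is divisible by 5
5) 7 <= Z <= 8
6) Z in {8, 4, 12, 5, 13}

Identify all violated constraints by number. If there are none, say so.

The assignment fails constraint 1.

1) T = X = 10, not all different  FAIL
2) 10 / 2 = 5, so 2 divides 10  OK
3) Z = 8, X = 10; 8 < 10  OK
4) 10 / 5 = 2, so 5 divides 10  OK
5) Z = 8 lies in [7, 8]  OK
6) Z = 8 is in {8, 4, 12, 5, 13}  OK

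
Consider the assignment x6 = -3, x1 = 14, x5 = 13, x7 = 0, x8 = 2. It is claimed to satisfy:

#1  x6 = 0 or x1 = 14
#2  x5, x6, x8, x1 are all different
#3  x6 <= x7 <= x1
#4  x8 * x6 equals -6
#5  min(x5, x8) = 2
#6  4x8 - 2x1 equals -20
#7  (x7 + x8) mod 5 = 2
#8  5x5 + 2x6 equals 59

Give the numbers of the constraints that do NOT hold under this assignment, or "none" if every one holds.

Yes — all constraints hold.

#1 x6 = -3 ≠ 0, but x1 = 14 = 14 (second disjunct)  OK
#2 values 13, -3, 2, 14 are pairwise distinct  OK
#3 values -3 <= 0 <= 14  OK
#4 x8 * x6 = 2 * (-3) = -6  OK
#5 min(13, 2) = 2  OK
#6 4x8 - 2x1 = 4(2) - 2(14) = -20  OK
#7 x7 + x8 = 2; 2 mod 5 = 2  OK
#8 5x5 + 2x6 = 5(13) + 2(-3) = 59  OK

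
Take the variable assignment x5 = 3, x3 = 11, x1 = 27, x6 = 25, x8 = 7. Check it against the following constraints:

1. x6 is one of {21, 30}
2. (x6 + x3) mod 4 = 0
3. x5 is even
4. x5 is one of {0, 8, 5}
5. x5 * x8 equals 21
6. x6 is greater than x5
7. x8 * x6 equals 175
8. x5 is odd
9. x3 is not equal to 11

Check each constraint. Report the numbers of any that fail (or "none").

1. x6 = 25 is not in {21, 30} — fails.
2. x6 + x3 = 36; 36 mod 4 = 0 — holds.
3. x5 = 3 is odd — fails.
4. x5 = 3 is not in {0, 8, 5} — fails.
5. x5 * x8 = 3 * 7 = 21 — holds.
6. x6 = 25, x5 = 3; 25 > 3 — holds.
7. x8 * x6 = 7 * 25 = 175 — holds.
8. x5 = 3 is odd — holds.
9. x3 = 11, but 11 is required to differ — fails.

Constraints 1, 3, 4, 9 are violated.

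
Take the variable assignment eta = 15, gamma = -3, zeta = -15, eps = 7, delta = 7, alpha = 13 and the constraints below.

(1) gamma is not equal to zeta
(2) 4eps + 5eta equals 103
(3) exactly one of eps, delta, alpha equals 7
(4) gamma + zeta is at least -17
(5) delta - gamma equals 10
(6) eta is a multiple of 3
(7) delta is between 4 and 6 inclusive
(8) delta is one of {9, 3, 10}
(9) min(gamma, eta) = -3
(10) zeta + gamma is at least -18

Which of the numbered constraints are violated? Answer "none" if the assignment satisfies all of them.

The assignment fails constraints 3, 4, 7, and 8.

(1) gamma = -3, zeta = -15; distinct  ✔
(2) 4eps + 5eta = 4(7) + 5(15) = 103  ✔
(3) eps=7, delta=7, alpha=13; 2 of them equal 7, not exactly one  ✘
(4) gamma + zeta = -3 + (-15) = -18; -18 < -17, bound -17 not met  ✘
(5) delta - gamma = 7 - (-3) = 10  ✔
(6) 15 / 3 = 5, so 3 divides 15  ✔
(7) delta = 7 is outside [4, 6]  ✘
(8) delta = 7 is not in {9, 3, 10}  ✘
(9) min(-3, 15) = -3  ✔
(10) zeta + gamma = -15 + (-3) = -18; -18 ≥ -18  ✔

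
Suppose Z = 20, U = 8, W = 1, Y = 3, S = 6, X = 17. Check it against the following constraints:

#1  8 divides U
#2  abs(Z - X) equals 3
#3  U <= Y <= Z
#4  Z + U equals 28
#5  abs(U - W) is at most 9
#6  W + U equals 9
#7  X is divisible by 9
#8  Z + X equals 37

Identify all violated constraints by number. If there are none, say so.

#1 8 / 8 = 1, so 8 divides 8  holds
#2 abs(20 - 17) = 3  holds
#3 values 8, 3, 20; U = 8 is not <= Y = 3  fails
#4 Z + U = 20 + 8 = 28  holds
#5 abs(8 - 1) = 7; 7 ≤ 9  holds
#6 W + U = 1 + 8 = 9  holds
#7 17 = 9*1 + 8, so 9 does not divide 17  fails
#8 Z + X = 20 + 17 = 37  holds

Constraints 3 and 7 are violated.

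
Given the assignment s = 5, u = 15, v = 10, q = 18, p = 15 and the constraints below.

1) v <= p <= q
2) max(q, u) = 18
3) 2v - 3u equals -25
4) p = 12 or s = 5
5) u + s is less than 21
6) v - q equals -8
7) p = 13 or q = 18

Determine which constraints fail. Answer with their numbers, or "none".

The assignment satisfies every constraint.

1) values 10 <= 15 <= 18  holds
2) max(18, 15) = 18  holds
3) 2v - 3u = 2(10) - 3(15) = -25  holds
4) p = 15 ≠ 12, but s = 5 = 5 (second disjunct)  holds
5) u + s = 15 + 5 = 20; 20 < 21  holds
6) v - q = 10 - 18 = -8  holds
7) p = 15 ≠ 13, but q = 18 = 18 (second disjunct)  holds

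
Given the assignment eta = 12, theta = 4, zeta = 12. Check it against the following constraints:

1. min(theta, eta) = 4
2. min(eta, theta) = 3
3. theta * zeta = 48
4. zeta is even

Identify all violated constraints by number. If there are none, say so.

Constraint 2 is violated.

1. min(4, 12) = 4 — holds.
2. min(12, 4) = 4, not 3 — does not hold.
3. theta * zeta = 4 * 12 = 48 — holds.
4. zeta = 12 is even — holds.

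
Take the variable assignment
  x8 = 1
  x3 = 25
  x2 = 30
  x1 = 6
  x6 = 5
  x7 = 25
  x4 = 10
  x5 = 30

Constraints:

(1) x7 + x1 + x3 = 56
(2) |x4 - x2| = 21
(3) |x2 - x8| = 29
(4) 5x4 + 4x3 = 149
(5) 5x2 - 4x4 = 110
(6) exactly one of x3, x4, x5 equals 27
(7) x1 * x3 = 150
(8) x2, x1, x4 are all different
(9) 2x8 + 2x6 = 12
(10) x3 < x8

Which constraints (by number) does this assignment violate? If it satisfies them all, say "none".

(1) x7 + x1 + x3 = 25 + 6 + 25 = 56  OK
(2) |10 - 30| = 20, not 21  FAIL
(3) |30 - 1| = 29  OK
(4) 5x4 + 4x3 = 5(10) + 4(25) = 150, not 149  FAIL
(5) 5x2 - 4x4 = 5(30) - 4(10) = 110  OK
(6) x3=25, x4=10, x5=30; 0 of them equal 27, not exactly one  FAIL
(7) x1 * x3 = 6 * 25 = 150  OK
(8) values 30, 6, 10 are pairwise distinct  OK
(9) 2x8 + 2x6 = 2(1) + 2(5) = 12  OK
(10) x3 = 25, x8 = 1; 25 ≥ 1 (want <)  FAIL

No — constraints 2, 4, 6, 10 are not satisfied.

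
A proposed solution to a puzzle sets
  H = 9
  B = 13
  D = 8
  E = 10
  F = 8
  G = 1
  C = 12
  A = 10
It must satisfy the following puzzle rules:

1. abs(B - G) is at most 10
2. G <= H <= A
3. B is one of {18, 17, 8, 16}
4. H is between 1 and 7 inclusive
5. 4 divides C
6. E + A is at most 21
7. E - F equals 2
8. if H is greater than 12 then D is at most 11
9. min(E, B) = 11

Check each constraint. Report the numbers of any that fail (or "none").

Violated: 1, 3, 4, 9.

1. abs(13 - 1) = 12; 12 > 10, exceeds bound 10  ✘
2. values 1 <= 9 <= 10  ✔
3. B = 13 is not in {18, 17, 8, 16}  ✘
4. H = 9 is outside [1, 7]  ✘
5. 12 / 4 = 3, so 4 divides 12  ✔
6. E + A = 10 + 10 = 20; 20 ≤ 21  ✔
7. E - F = 10 - 8 = 2  ✔
8. H = 9, not > 12; antecedent false, conditional vacuously true  ✔
9. min(10, 13) = 10, not 11  ✘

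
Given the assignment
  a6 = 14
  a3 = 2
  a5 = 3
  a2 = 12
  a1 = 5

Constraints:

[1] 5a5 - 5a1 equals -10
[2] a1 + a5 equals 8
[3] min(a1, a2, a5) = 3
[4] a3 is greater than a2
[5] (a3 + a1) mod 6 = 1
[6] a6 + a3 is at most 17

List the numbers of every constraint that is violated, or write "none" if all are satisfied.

[1] 5a5 - 5a1 = 5(3) - 5(5) = -10  holds
[2] a1 + a5 = 5 + 3 = 8  holds
[3] min(5, 12, 3) = 3  holds
[4] a3 = 2, a2 = 12; 2 ≤ 12 (want >)  fails
[5] a3 + a1 = 7; 7 mod 6 = 1  holds
[6] a6 + a3 = 14 + 2 = 16; 16 ≤ 17  holds

Violated: 4.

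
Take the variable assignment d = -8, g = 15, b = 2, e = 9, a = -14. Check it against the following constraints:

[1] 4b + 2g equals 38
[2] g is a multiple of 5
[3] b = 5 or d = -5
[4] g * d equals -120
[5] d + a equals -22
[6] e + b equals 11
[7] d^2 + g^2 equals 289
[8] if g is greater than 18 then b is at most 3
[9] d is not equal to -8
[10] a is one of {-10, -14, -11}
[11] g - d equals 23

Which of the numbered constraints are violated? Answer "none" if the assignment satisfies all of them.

No — constraints 3 and 9 are not satisfied.

[1] 4b + 2g = 4(2) + 2(15) = 38 — OK.
[2] 15 / 5 = 3, so 5 divides 15 — OK.
[3] b = 2 ≠ 5 and d = -8 ≠ -5; both disjuncts false — violated.
[4] g * d = 15 * (-8) = -120 — OK.
[5] d + a = -8 + (-14) = -22 — OK.
[6] e + b = 9 + 2 = 11 — OK.
[7] d^2 + g^2 = (-8)^2 + 15^2 = 64 + 225 = 289 — OK.
[8] g = 15, not > 18; antecedent false, conditional vacuously true — OK.
[9] d = -8, but -8 is required to differ — violated.
[10] a = -14 is in {-10, -14, -11} — OK.
[11] g - d = 15 - (-8) = 23 — OK.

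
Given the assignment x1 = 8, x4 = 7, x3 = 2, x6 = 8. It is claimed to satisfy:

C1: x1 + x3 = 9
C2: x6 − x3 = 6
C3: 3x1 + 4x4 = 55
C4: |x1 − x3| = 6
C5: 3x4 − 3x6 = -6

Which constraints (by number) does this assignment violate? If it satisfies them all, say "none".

C1: x1 + x3 = 8 + 2 = 10, not 9 — fails.
C2: x6 − x3 = 8 − 2 = 6 — holds.
C3: 3x1 + 4x4 = 3(8) + 4(7) = 52, not 55 — fails.
C4: |8 − 2| = 6 — holds.
C5: 3x4 − 3x6 = 3(7) − 3(8) = -3, not -6 — fails.

Violated: 1, 3, and 5.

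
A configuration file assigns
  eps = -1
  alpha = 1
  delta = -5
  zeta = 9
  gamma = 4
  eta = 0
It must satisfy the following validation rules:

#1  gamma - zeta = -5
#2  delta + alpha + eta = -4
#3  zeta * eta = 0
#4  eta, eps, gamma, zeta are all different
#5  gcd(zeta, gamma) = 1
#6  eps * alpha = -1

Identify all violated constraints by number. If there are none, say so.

#1 gamma - zeta = 4 - 9 = -5 — holds.
#2 delta + alpha + eta = -5 + 1 + 0 = -4 — holds.
#3 zeta * eta = 9 * 0 = 0 — holds.
#4 values 0, -1, 4, 9 are pairwise distinct — holds.
#5 gcd(9, 4) = 1 — holds.
#6 eps * alpha = -1 * 1 = -1 — holds.

The assignment satisfies every constraint.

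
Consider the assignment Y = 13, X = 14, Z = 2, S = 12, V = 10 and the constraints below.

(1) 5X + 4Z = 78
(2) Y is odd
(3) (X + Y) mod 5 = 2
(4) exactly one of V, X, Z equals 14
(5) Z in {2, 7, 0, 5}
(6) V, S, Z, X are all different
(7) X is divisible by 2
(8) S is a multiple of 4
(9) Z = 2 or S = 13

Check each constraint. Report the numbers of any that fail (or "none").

(1) 5X + 4Z = 5(14) + 4(2) = 78 — holds.
(2) Y = 13 is odd — holds.
(3) X + Y = 27; 27 mod 5 = 2 — holds.
(4) V=10, X=14, Z=2; 1 of them equals 14 — holds.
(5) Z = 2 is in {2, 7, 0, 5} — holds.
(6) values 10, 12, 2, 14 are pairwise distinct — holds.
(7) 14 / 2 = 7, so 2 divides 14 — holds.
(8) 12 / 4 = 3, so 4 divides 12 — holds.
(9) Z = 2 = 2 (first disjunct) — holds.

No violations.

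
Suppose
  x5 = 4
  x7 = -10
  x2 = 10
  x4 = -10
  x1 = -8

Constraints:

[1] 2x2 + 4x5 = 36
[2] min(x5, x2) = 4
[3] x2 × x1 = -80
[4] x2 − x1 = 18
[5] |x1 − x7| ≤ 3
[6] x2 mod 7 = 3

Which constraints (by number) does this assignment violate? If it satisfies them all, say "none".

[1] 2x2 + 4x5 = 2(10) + 4(4) = 36 — holds.
[2] min(4, 10) = 4 — holds.
[3] x2 × x1 = 10 × (-8) = -80 — holds.
[4] x2 − x1 = 10 − (-8) = 18 — holds.
[5] |-8 − (-10)| = 2; 2 ≤ 3 — holds.
[6] 10 mod 7 = 3 — holds.

The assignment satisfies every constraint.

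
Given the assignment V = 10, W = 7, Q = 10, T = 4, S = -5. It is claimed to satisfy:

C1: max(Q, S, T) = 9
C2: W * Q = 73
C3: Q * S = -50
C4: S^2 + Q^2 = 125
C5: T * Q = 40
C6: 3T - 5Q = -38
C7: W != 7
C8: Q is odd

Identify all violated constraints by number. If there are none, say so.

Constraints 1, 2, 7, 8 are violated.

C1: max(10, -5, 4) = 10, not 9  FAIL
C2: W * Q = 7 * 10 = 70, not 73  FAIL
C3: Q * S = 10 * (-5) = -50  OK
C4: S^2 + Q^2 = (-5)^2 + 10^2 = 25 + 100 = 125  OK
C5: T * Q = 4 * 10 = 40  OK
C6: 3T - 5Q = 3(4) - 5(10) = -38  OK
C7: W = 7, but 7 is required to differ  FAIL
C8: Q = 10 is even  FAIL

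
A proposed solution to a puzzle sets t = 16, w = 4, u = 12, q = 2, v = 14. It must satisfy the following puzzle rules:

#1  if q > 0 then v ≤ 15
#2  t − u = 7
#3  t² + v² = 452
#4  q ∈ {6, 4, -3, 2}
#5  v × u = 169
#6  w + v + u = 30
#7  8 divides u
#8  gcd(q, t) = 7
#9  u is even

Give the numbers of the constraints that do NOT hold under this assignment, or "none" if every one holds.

#1 q = 2 > 0, so we need v ≤ 15; v = 14 ≤ 15 — OK.
#2 t − u = 16 − 12 = 4, not 7 — violated.
#3 t² + v² = 16² + 14² = 256 + 196 = 452 — OK.
#4 q = 2 is in {6, 4, -3, 2} — OK.
#5 v × u = 14 × 12 = 168, not 169 — violated.
#6 w + v + u = 4 + 14 + 12 = 30 — OK.
#7 12 = 8×1 + 4, so 8 does not divide 12 — violated.
#8 gcd(2, 16) = 2, not 7 — violated.
#9 u = 12 is even — OK.

Constraints 2, 5, 7, and 8 do not hold.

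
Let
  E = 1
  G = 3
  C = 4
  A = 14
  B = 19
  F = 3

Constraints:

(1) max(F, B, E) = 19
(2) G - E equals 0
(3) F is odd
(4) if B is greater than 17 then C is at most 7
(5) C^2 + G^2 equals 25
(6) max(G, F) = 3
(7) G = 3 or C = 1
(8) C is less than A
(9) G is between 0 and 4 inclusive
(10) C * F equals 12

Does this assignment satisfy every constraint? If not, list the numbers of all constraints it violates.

(1) max(3, 19, 1) = 19  holds
(2) G - E = 3 - 1 = 2, not 0  fails
(3) F = 3 is odd  holds
(4) B = 19 > 17, so we need C ≤ 7; C = 4 ≤ 7  holds
(5) C^2 + G^2 = 4^2 + 3^2 = 16 + 9 = 25  holds
(6) max(3, 3) = 3  holds
(7) G = 3 = 3 (first disjunct)  holds
(8) C = 4, A = 14; 4 < 14  holds
(9) G = 3 lies in [0, 4]  holds
(10) C * F = 4 * 3 = 12  holds

No — constraint 2 is not satisfied.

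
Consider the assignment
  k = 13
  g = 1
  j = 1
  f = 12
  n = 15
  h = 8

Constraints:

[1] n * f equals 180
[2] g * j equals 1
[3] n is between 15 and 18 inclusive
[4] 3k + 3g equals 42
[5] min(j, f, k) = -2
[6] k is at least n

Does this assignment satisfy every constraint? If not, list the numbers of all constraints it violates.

The assignment fails constraints 5 and 6.

[1] n * f = 15 * 12 = 180  holds
[2] g * j = 1 * 1 = 1  holds
[3] n = 15 lies in [15, 18]  holds
[4] 3k + 3g = 3(13) + 3(1) = 42  holds
[5] min(1, 12, 13) = 1, not -2  fails
[6] k = 13, n = 15; 13 < 15 (want ≥)  fails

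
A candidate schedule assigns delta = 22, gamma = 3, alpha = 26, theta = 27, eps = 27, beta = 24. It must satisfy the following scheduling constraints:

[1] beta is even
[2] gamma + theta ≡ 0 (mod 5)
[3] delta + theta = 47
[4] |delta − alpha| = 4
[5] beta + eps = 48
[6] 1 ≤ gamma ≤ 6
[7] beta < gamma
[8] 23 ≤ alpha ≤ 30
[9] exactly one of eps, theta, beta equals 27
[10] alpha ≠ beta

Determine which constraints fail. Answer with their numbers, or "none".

Constraints 3, 5, 7, and 9 are violated.

[1] beta = 24 is even — holds.
[2] gamma + theta = 30; 30 mod 5 = 0 — holds.
[3] delta + theta = 22 + 27 = 49, not 47 — does not hold.
[4] |22 − 26| = 4 — holds.
[5] beta + eps = 24 + 27 = 51, not 48 — does not hold.
[6] gamma = 3 lies in [1, 6] — holds.
[7] beta = 24, gamma = 3; 24 ≥ 3 (want <) — does not hold.
[8] alpha = 26 lies in [23, 30] — holds.
[9] eps=27, theta=27, beta=24; 2 of them equal 27, not exactly one — does not hold.
[10] alpha = 26, beta = 24; distinct — holds.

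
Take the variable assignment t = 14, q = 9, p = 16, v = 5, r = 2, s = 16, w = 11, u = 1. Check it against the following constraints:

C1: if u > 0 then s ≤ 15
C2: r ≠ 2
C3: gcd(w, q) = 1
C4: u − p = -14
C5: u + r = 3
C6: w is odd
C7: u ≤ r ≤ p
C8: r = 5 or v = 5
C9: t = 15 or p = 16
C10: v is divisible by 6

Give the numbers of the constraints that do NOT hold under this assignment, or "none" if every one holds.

C1: u = 1 > 0, so we need s ≤ 15; but s = 16 > 15  no
C2: r = 2, but 2 is required to differ  no
C3: gcd(11, 9) = 1  yes
C4: u − p = 1 − 16 = -15, not -14  no
C5: u + r = 1 + 2 = 3  yes
C6: w = 11 is odd  yes
C7: values 1 ≤ 2 ≤ 16  yes
C8: r = 2 ≠ 5, but v = 5 = 5 (second disjunct)  yes
C9: t = 14 ≠ 15, but p = 16 = 16 (second disjunct)  yes
C10: 5 = 6×0 + 5, so 6 does not divide 5  no

Constraints 1, 2, 4, and 10 are violated.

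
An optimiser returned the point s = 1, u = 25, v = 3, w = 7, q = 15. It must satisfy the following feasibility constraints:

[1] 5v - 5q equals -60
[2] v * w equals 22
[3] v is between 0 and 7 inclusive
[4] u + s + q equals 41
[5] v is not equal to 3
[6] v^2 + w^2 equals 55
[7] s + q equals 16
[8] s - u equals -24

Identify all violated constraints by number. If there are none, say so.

[1] 5v - 5q = 5(3) - 5(15) = -60 — OK.
[2] v * w = 3 * 7 = 21, not 22 — violated.
[3] v = 3 lies in [0, 7] — OK.
[4] u + s + q = 25 + 1 + 15 = 41 — OK.
[5] v = 3, but 3 is required to differ — violated.
[6] v^2 + w^2 = 3^2 + 7^2 = 9 + 49 = 58, not 55 — violated.
[7] s + q = 1 + 15 = 16 — OK.
[8] s - u = 1 - 25 = -24 — OK.

Constraints 2, 5, and 6 are violated.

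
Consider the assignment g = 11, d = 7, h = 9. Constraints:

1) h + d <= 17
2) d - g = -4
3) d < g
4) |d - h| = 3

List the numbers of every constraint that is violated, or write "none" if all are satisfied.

1) h + d = 9 + 7 = 16; 16 ≤ 17  ✓
2) d - g = 7 - 11 = -4  ✓
3) d = 7, g = 11; 7 < 11  ✓
4) |7 - 9| = 2, not 3  ✗

The assignment fails constraint 4.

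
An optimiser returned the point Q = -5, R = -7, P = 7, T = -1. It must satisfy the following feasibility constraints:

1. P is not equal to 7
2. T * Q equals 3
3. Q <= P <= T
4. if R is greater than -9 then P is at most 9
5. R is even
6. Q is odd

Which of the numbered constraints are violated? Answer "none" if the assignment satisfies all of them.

Constraints 1, 2, 3, 5 do not hold.

1. P = 7, but 7 is required to differ  ✘
2. T * Q = -1 * (-5) = 5, not 3  ✘
3. values -5, 7, -1; P = 7 is not <= T = -1  ✘
4. R = -7 > -9, so we need P ≤ 9; P = 7 ≤ 9  ✔
5. R = -7 is odd  ✘
6. Q = -5 is odd  ✔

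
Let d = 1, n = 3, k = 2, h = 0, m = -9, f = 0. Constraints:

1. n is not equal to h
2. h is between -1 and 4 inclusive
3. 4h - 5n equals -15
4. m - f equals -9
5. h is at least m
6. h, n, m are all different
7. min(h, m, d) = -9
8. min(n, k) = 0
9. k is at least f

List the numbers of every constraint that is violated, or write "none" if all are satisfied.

Constraint 8 does not hold.

1. n = 3, h = 0; distinct — holds.
2. h = 0 lies in [-1, 4] — holds.
3. 4h - 5n = 4(0) - 5(3) = -15 — holds.
4. m - f = -9 - 0 = -9 — holds.
5. h = 0, m = -9; 0 ≥ -9 — holds.
6. values 0, 3, -9 are pairwise distinct — holds.
7. min(0, -9, 1) = -9 — holds.
8. min(3, 2) = 2, not 0 — does not hold.
9. k = 2, f = 0; 2 ≥ 0 — holds.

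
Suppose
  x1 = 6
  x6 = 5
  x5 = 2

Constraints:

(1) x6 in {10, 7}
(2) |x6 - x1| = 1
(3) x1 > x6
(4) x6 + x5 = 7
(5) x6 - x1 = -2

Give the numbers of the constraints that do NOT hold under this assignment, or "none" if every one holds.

Constraints 1 and 5 do not hold.

(1) x6 = 5 is not in {10, 7} — violated.
(2) |5 - 6| = 1 — OK.
(3) x1 = 6, x6 = 5; 6 > 5 — OK.
(4) x6 + x5 = 5 + 2 = 7 — OK.
(5) x6 - x1 = 5 - 6 = -1, not -2 — violated.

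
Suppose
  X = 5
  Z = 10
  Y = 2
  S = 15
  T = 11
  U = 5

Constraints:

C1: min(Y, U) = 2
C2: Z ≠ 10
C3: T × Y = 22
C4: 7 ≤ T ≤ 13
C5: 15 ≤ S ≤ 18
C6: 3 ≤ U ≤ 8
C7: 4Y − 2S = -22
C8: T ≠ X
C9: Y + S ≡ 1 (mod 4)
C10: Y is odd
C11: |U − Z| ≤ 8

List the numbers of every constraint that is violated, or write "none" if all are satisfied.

C1: min(2, 5) = 2 — OK.
C2: Z = 10, but 10 is required to differ — violated.
C3: T × Y = 11 × 2 = 22 — OK.
C4: T = 11 lies in [7, 13] — OK.
C5: S = 15 lies in [15, 18] — OK.
C6: U = 5 lies in [3, 8] — OK.
C7: 4Y − 2S = 4(2) − 2(15) = -22 — OK.
C8: T = 11, X = 5; distinct — OK.
C9: Y + S = 17; 17 mod 4 = 1 — OK.
C10: Y = 2 is even — violated.
C11: |5 − 10| = 5; 5 ≤ 8 — OK.

Violated: 2, 10.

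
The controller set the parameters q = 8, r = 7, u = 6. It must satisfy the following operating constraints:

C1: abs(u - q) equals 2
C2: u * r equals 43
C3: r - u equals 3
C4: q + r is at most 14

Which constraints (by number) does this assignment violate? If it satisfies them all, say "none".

C1: abs(6 - 8) = 2  OK
C2: u * r = 6 * 7 = 42, not 43  FAIL
C3: r - u = 7 - 6 = 1, not 3  FAIL
C4: q + r = 8 + 7 = 15; 15 > 14, bound 14 not met  FAIL

Constraints 2, 3, 4 do not hold.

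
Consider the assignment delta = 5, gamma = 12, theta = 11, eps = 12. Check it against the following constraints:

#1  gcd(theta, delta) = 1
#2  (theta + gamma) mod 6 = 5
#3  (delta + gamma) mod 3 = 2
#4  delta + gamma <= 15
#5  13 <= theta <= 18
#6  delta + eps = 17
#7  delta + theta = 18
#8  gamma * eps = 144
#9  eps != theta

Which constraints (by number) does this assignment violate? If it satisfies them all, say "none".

Violated: 4, 5, 7.

#1 gcd(11, 5) = 1  OK
#2 theta + gamma = 23; 23 mod 6 = 5  OK
#3 delta + gamma = 17; 17 mod 3 = 2  OK
#4 delta + gamma = 5 + 12 = 17; 17 > 15, bound 15 not met  FAIL
#5 theta = 11 is outside [13, 18]  FAIL
#6 delta + eps = 5 + 12 = 17  OK
#7 delta + theta = 5 + 11 = 16, not 18  FAIL
#8 gamma * eps = 12 * 12 = 144  OK
#9 eps = 12, theta = 11; distinct  OK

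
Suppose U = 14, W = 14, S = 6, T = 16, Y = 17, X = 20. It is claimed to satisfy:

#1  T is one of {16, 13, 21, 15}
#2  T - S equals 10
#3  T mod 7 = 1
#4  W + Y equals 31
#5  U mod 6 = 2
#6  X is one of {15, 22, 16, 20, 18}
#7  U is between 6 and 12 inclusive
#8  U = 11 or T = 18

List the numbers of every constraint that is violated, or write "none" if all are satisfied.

Constraints 3, 7, 8 are violated.

#1 T = 16 is in {16, 13, 21, 15} — holds.
#2 T - S = 16 - 6 = 10 — holds.
#3 16 mod 7 = 2, not 1 — does not hold.
#4 W + Y = 14 + 17 = 31 — holds.
#5 14 mod 6 = 2 — holds.
#6 X = 20 is in {15, 22, 16, 20, 18} — holds.
#7 U = 14 is outside [6, 12] — does not hold.
#8 U = 14 ≠ 11 and T = 16 ≠ 18; both disjuncts false — does not hold.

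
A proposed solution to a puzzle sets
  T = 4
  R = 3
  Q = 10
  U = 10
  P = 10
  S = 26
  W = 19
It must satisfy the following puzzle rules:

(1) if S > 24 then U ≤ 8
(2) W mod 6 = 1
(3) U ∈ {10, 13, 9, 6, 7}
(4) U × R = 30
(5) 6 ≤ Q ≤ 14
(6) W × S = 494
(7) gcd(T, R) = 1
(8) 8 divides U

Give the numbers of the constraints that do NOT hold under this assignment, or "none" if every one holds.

Constraints 1, 8 do not hold.

(1) S = 26 > 24, so we need U ≤ 8; but U = 10 > 8 — fails.
(2) 19 mod 6 = 1 — holds.
(3) U = 10 is in {10, 13, 9, 6, 7} — holds.
(4) U × R = 10 × 3 = 30 — holds.
(5) Q = 10 lies in [6, 14] — holds.
(6) W × S = 19 × 26 = 494 — holds.
(7) gcd(4, 3) = 1 — holds.
(8) 10 = 8×1 + 2, so 8 does not divide 10 — fails.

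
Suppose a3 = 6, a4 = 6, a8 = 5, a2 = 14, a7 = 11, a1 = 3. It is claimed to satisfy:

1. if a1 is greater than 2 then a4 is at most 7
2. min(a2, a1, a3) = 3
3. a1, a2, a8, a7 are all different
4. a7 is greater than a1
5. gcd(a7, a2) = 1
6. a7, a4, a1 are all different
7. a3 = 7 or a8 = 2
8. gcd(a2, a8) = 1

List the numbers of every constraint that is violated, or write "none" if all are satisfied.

1. a1 = 3 > 2, so we need a4 ≤ 7; a4 = 6 ≤ 7  holds
2. min(14, 3, 6) = 3  holds
3. values 3, 14, 5, 11 are pairwise distinct  holds
4. a7 = 11, a1 = 3; 11 > 3  holds
5. gcd(11, 14) = 1  holds
6. values 11, 6, 3 are pairwise distinct  holds
7. a3 = 6 ≠ 7 and a8 = 5 ≠ 2; both disjuncts false  fails
8. gcd(14, 5) = 1  holds

Violated: 7.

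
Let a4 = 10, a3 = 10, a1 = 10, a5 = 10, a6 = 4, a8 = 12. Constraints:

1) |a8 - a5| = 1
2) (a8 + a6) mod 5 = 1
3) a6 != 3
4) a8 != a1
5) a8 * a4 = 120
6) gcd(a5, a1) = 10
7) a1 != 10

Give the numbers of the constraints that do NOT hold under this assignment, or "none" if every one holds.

Constraints 1, 7 are violated.

1) |12 - 10| = 2, not 1 — violated.
2) a8 + a6 = 16; 16 mod 5 = 1 — OK.
3) a6 = 4, and 4 ≠ 3 — OK.
4) a8 = 12, a1 = 10; distinct — OK.
5) a8 * a4 = 12 * 10 = 120 — OK.
6) gcd(10, 10) = 10 — OK.
7) a1 = 10, but 10 is required to differ — violated.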